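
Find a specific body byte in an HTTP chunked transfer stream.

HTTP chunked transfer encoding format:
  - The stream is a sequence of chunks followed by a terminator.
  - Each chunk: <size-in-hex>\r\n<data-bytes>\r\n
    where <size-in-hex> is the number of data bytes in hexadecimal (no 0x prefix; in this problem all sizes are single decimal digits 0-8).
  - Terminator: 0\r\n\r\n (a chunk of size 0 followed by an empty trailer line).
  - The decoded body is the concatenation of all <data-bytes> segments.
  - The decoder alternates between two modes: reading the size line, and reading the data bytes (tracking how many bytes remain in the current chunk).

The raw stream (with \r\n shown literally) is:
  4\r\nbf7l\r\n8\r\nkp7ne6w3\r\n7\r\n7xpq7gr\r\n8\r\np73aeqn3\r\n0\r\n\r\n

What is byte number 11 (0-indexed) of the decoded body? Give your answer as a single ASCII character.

Answer: 3

Derivation:
Chunk 1: stream[0..1]='4' size=0x4=4, data at stream[3..7]='bf7l' -> body[0..4], body so far='bf7l'
Chunk 2: stream[9..10]='8' size=0x8=8, data at stream[12..20]='kp7ne6w3' -> body[4..12], body so far='bf7lkp7ne6w3'
Chunk 3: stream[22..23]='7' size=0x7=7, data at stream[25..32]='7xpq7gr' -> body[12..19], body so far='bf7lkp7ne6w37xpq7gr'
Chunk 4: stream[34..35]='8' size=0x8=8, data at stream[37..45]='p73aeqn3' -> body[19..27], body so far='bf7lkp7ne6w37xpq7grp73aeqn3'
Chunk 5: stream[47..48]='0' size=0 (terminator). Final body='bf7lkp7ne6w37xpq7grp73aeqn3' (27 bytes)
Body byte 11 = '3'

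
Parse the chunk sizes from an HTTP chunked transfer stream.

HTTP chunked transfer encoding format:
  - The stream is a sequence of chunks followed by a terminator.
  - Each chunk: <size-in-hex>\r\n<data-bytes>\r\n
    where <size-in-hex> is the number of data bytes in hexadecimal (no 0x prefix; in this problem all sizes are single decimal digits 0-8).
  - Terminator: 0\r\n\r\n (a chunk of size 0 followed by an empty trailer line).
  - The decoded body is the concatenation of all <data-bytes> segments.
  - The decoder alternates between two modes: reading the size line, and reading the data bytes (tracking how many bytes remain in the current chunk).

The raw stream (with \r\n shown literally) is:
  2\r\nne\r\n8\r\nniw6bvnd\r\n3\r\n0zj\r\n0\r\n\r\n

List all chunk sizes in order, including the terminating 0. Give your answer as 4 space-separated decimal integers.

Chunk 1: stream[0..1]='2' size=0x2=2, data at stream[3..5]='ne' -> body[0..2], body so far='ne'
Chunk 2: stream[7..8]='8' size=0x8=8, data at stream[10..18]='niw6bvnd' -> body[2..10], body so far='neniw6bvnd'
Chunk 3: stream[20..21]='3' size=0x3=3, data at stream[23..26]='0zj' -> body[10..13], body so far='neniw6bvnd0zj'
Chunk 4: stream[28..29]='0' size=0 (terminator). Final body='neniw6bvnd0zj' (13 bytes)

Answer: 2 8 3 0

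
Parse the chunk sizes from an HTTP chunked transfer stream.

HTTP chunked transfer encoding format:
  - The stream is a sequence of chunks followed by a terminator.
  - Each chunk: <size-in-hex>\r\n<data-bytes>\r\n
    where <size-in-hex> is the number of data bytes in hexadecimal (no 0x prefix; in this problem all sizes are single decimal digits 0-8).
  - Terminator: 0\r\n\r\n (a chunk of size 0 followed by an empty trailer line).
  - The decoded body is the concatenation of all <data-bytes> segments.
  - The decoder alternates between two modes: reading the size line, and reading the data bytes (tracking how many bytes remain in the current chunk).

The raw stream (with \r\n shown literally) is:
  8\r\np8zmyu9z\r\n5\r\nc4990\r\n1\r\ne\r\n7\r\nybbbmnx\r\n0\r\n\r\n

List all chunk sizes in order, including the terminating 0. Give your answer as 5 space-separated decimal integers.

Answer: 8 5 1 7 0

Derivation:
Chunk 1: stream[0..1]='8' size=0x8=8, data at stream[3..11]='p8zmyu9z' -> body[0..8], body so far='p8zmyu9z'
Chunk 2: stream[13..14]='5' size=0x5=5, data at stream[16..21]='c4990' -> body[8..13], body so far='p8zmyu9zc4990'
Chunk 3: stream[23..24]='1' size=0x1=1, data at stream[26..27]='e' -> body[13..14], body so far='p8zmyu9zc4990e'
Chunk 4: stream[29..30]='7' size=0x7=7, data at stream[32..39]='ybbbmnx' -> body[14..21], body so far='p8zmyu9zc4990eybbbmnx'
Chunk 5: stream[41..42]='0' size=0 (terminator). Final body='p8zmyu9zc4990eybbbmnx' (21 bytes)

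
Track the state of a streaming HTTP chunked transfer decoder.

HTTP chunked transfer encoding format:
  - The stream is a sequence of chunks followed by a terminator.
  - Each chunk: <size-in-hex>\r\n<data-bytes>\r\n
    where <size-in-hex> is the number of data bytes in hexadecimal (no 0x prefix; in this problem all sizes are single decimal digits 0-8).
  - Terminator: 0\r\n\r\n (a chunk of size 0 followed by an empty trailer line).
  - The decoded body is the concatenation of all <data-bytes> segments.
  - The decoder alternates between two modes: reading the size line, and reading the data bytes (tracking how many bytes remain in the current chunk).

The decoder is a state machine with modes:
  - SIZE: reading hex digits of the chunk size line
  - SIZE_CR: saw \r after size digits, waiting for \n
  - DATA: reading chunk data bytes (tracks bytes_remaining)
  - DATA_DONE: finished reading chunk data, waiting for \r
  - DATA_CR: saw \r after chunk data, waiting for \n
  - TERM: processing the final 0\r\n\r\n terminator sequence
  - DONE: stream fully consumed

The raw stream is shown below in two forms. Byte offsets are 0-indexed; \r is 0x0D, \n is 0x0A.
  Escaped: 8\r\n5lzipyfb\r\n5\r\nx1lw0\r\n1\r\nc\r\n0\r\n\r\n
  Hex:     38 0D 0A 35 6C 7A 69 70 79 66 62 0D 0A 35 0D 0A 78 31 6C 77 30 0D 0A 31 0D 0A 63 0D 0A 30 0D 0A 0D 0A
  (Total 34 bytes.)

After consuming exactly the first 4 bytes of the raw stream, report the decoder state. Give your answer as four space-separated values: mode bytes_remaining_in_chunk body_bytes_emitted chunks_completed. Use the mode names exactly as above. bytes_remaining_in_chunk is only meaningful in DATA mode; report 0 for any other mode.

Answer: DATA 7 1 0

Derivation:
Byte 0 = '8': mode=SIZE remaining=0 emitted=0 chunks_done=0
Byte 1 = 0x0D: mode=SIZE_CR remaining=0 emitted=0 chunks_done=0
Byte 2 = 0x0A: mode=DATA remaining=8 emitted=0 chunks_done=0
Byte 3 = '5': mode=DATA remaining=7 emitted=1 chunks_done=0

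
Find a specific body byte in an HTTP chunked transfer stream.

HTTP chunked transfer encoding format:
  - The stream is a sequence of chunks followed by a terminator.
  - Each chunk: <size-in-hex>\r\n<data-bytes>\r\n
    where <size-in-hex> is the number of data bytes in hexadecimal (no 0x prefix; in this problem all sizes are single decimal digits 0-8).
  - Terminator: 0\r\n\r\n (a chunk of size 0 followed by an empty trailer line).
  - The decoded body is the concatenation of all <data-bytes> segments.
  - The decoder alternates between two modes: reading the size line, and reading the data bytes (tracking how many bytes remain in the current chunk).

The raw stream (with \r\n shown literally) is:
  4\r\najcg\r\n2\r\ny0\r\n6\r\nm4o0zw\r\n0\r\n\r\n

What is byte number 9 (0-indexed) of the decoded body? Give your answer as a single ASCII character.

Answer: 0

Derivation:
Chunk 1: stream[0..1]='4' size=0x4=4, data at stream[3..7]='ajcg' -> body[0..4], body so far='ajcg'
Chunk 2: stream[9..10]='2' size=0x2=2, data at stream[12..14]='y0' -> body[4..6], body so far='ajcgy0'
Chunk 3: stream[16..17]='6' size=0x6=6, data at stream[19..25]='m4o0zw' -> body[6..12], body so far='ajcgy0m4o0zw'
Chunk 4: stream[27..28]='0' size=0 (terminator). Final body='ajcgy0m4o0zw' (12 bytes)
Body byte 9 = '0'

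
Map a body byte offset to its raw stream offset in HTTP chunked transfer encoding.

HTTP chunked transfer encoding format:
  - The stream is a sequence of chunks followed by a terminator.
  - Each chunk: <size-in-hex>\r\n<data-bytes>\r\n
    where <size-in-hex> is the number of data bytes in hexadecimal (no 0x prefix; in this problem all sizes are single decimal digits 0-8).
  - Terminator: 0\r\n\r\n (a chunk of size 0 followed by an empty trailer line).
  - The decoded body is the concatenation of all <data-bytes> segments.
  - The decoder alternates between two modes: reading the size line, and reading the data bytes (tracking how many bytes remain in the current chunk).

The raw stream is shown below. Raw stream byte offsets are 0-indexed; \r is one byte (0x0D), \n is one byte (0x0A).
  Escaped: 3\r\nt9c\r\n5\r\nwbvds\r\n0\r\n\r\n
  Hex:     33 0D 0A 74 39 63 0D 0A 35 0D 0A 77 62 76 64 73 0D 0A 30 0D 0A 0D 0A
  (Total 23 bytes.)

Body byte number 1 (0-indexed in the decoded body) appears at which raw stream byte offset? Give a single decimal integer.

Answer: 4

Derivation:
Chunk 1: stream[0..1]='3' size=0x3=3, data at stream[3..6]='t9c' -> body[0..3], body so far='t9c'
Chunk 2: stream[8..9]='5' size=0x5=5, data at stream[11..16]='wbvds' -> body[3..8], body so far='t9cwbvds'
Chunk 3: stream[18..19]='0' size=0 (terminator). Final body='t9cwbvds' (8 bytes)
Body byte 1 at stream offset 4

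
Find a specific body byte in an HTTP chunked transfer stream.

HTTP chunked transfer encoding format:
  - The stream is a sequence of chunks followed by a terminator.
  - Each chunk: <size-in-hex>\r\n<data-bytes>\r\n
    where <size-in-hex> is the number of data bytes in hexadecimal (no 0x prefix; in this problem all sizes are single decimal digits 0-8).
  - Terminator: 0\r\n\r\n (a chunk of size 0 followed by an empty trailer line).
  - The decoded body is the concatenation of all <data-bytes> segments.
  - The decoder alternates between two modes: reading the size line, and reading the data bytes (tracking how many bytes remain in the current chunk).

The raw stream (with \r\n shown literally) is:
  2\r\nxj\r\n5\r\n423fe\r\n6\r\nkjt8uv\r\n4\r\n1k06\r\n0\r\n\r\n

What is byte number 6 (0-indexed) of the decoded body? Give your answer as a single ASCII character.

Chunk 1: stream[0..1]='2' size=0x2=2, data at stream[3..5]='xj' -> body[0..2], body so far='xj'
Chunk 2: stream[7..8]='5' size=0x5=5, data at stream[10..15]='423fe' -> body[2..7], body so far='xj423fe'
Chunk 3: stream[17..18]='6' size=0x6=6, data at stream[20..26]='kjt8uv' -> body[7..13], body so far='xj423fekjt8uv'
Chunk 4: stream[28..29]='4' size=0x4=4, data at stream[31..35]='1k06' -> body[13..17], body so far='xj423fekjt8uv1k06'
Chunk 5: stream[37..38]='0' size=0 (terminator). Final body='xj423fekjt8uv1k06' (17 bytes)
Body byte 6 = 'e'

Answer: e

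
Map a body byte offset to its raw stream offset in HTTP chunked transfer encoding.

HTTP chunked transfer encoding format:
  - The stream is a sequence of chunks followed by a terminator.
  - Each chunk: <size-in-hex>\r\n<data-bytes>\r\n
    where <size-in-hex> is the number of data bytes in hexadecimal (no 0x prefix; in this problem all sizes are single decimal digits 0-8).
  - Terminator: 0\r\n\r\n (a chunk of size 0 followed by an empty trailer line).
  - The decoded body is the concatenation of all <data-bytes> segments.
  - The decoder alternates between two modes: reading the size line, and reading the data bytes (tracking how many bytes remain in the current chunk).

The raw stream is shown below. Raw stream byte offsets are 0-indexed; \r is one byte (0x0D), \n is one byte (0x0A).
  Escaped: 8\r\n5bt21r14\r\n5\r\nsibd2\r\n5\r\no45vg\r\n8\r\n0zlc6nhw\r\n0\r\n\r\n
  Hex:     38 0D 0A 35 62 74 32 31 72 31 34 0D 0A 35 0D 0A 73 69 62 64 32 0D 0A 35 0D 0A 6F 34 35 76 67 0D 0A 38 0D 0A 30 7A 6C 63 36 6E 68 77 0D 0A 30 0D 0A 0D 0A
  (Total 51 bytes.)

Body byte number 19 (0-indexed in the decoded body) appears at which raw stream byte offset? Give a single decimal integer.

Chunk 1: stream[0..1]='8' size=0x8=8, data at stream[3..11]='5bt21r14' -> body[0..8], body so far='5bt21r14'
Chunk 2: stream[13..14]='5' size=0x5=5, data at stream[16..21]='sibd2' -> body[8..13], body so far='5bt21r14sibd2'
Chunk 3: stream[23..24]='5' size=0x5=5, data at stream[26..31]='o45vg' -> body[13..18], body so far='5bt21r14sibd2o45vg'
Chunk 4: stream[33..34]='8' size=0x8=8, data at stream[36..44]='0zlc6nhw' -> body[18..26], body so far='5bt21r14sibd2o45vg0zlc6nhw'
Chunk 5: stream[46..47]='0' size=0 (terminator). Final body='5bt21r14sibd2o45vg0zlc6nhw' (26 bytes)
Body byte 19 at stream offset 37

Answer: 37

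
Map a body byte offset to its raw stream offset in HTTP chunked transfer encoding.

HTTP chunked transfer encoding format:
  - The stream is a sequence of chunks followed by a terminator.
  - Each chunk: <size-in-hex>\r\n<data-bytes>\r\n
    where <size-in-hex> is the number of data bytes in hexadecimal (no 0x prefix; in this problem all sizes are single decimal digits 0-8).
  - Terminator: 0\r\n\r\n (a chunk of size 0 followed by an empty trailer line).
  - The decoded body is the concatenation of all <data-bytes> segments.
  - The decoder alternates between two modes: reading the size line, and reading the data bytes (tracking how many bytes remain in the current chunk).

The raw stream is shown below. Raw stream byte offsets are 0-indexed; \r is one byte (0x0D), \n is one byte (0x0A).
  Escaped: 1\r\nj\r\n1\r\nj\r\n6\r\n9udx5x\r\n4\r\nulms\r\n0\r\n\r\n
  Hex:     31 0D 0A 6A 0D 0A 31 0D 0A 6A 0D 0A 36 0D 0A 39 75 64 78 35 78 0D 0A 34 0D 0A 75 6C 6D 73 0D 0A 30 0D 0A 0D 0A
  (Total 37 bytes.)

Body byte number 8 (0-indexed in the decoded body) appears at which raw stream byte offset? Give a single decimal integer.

Answer: 26

Derivation:
Chunk 1: stream[0..1]='1' size=0x1=1, data at stream[3..4]='j' -> body[0..1], body so far='j'
Chunk 2: stream[6..7]='1' size=0x1=1, data at stream[9..10]='j' -> body[1..2], body so far='jj'
Chunk 3: stream[12..13]='6' size=0x6=6, data at stream[15..21]='9udx5x' -> body[2..8], body so far='jj9udx5x'
Chunk 4: stream[23..24]='4' size=0x4=4, data at stream[26..30]='ulms' -> body[8..12], body so far='jj9udx5xulms'
Chunk 5: stream[32..33]='0' size=0 (terminator). Final body='jj9udx5xulms' (12 bytes)
Body byte 8 at stream offset 26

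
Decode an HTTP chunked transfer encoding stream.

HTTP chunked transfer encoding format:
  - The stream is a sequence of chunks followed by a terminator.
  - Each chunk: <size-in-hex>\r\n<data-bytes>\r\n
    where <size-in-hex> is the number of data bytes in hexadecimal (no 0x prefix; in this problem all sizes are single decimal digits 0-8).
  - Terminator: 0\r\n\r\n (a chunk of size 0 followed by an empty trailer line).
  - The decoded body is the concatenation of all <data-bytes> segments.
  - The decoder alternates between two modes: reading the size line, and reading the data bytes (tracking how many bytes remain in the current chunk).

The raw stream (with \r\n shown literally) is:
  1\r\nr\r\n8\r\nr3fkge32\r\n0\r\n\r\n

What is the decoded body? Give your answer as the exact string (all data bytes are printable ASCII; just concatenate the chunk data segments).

Answer: rr3fkge32

Derivation:
Chunk 1: stream[0..1]='1' size=0x1=1, data at stream[3..4]='r' -> body[0..1], body so far='r'
Chunk 2: stream[6..7]='8' size=0x8=8, data at stream[9..17]='r3fkge32' -> body[1..9], body so far='rr3fkge32'
Chunk 3: stream[19..20]='0' size=0 (terminator). Final body='rr3fkge32' (9 bytes)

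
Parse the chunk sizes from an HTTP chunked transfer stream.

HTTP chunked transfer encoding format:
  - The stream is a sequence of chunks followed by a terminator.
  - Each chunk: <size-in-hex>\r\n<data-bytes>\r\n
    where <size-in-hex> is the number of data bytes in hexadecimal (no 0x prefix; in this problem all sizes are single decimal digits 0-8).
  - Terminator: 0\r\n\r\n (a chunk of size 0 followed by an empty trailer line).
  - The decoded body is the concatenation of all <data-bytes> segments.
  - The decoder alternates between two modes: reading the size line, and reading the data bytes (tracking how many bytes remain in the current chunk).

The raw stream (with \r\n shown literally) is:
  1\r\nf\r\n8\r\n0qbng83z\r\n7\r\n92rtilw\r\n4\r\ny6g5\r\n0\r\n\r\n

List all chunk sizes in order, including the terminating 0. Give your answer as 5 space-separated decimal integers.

Answer: 1 8 7 4 0

Derivation:
Chunk 1: stream[0..1]='1' size=0x1=1, data at stream[3..4]='f' -> body[0..1], body so far='f'
Chunk 2: stream[6..7]='8' size=0x8=8, data at stream[9..17]='0qbng83z' -> body[1..9], body so far='f0qbng83z'
Chunk 3: stream[19..20]='7' size=0x7=7, data at stream[22..29]='92rtilw' -> body[9..16], body so far='f0qbng83z92rtilw'
Chunk 4: stream[31..32]='4' size=0x4=4, data at stream[34..38]='y6g5' -> body[16..20], body so far='f0qbng83z92rtilwy6g5'
Chunk 5: stream[40..41]='0' size=0 (terminator). Final body='f0qbng83z92rtilwy6g5' (20 bytes)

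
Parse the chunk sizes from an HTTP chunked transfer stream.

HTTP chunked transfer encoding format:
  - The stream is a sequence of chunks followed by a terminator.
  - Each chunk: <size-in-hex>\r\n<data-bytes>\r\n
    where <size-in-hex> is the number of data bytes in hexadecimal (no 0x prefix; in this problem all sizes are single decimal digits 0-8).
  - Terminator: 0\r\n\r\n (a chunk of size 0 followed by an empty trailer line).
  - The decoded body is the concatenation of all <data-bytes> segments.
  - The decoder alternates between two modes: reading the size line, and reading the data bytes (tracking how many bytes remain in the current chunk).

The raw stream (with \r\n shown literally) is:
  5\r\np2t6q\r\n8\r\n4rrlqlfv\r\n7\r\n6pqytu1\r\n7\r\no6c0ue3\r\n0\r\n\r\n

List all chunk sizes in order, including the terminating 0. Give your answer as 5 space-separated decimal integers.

Answer: 5 8 7 7 0

Derivation:
Chunk 1: stream[0..1]='5' size=0x5=5, data at stream[3..8]='p2t6q' -> body[0..5], body so far='p2t6q'
Chunk 2: stream[10..11]='8' size=0x8=8, data at stream[13..21]='4rrlqlfv' -> body[5..13], body so far='p2t6q4rrlqlfv'
Chunk 3: stream[23..24]='7' size=0x7=7, data at stream[26..33]='6pqytu1' -> body[13..20], body so far='p2t6q4rrlqlfv6pqytu1'
Chunk 4: stream[35..36]='7' size=0x7=7, data at stream[38..45]='o6c0ue3' -> body[20..27], body so far='p2t6q4rrlqlfv6pqytu1o6c0ue3'
Chunk 5: stream[47..48]='0' size=0 (terminator). Final body='p2t6q4rrlqlfv6pqytu1o6c0ue3' (27 bytes)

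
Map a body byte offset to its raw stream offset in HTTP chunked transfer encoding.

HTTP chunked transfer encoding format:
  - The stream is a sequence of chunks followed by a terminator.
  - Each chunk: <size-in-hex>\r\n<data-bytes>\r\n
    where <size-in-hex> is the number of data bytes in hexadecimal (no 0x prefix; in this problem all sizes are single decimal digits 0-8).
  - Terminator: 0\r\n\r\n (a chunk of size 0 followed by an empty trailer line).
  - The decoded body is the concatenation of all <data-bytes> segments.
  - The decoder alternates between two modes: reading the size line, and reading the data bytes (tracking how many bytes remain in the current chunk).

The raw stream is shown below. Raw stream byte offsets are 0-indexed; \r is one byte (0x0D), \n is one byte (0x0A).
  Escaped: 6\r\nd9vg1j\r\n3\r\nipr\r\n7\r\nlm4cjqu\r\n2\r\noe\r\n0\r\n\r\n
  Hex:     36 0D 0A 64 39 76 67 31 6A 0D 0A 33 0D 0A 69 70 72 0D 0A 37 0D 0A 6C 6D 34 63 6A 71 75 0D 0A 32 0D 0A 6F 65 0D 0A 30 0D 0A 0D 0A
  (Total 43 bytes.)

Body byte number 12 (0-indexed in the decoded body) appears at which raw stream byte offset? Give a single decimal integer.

Answer: 25

Derivation:
Chunk 1: stream[0..1]='6' size=0x6=6, data at stream[3..9]='d9vg1j' -> body[0..6], body so far='d9vg1j'
Chunk 2: stream[11..12]='3' size=0x3=3, data at stream[14..17]='ipr' -> body[6..9], body so far='d9vg1jipr'
Chunk 3: stream[19..20]='7' size=0x7=7, data at stream[22..29]='lm4cjqu' -> body[9..16], body so far='d9vg1jiprlm4cjqu'
Chunk 4: stream[31..32]='2' size=0x2=2, data at stream[34..36]='oe' -> body[16..18], body so far='d9vg1jiprlm4cjquoe'
Chunk 5: stream[38..39]='0' size=0 (terminator). Final body='d9vg1jiprlm4cjquoe' (18 bytes)
Body byte 12 at stream offset 25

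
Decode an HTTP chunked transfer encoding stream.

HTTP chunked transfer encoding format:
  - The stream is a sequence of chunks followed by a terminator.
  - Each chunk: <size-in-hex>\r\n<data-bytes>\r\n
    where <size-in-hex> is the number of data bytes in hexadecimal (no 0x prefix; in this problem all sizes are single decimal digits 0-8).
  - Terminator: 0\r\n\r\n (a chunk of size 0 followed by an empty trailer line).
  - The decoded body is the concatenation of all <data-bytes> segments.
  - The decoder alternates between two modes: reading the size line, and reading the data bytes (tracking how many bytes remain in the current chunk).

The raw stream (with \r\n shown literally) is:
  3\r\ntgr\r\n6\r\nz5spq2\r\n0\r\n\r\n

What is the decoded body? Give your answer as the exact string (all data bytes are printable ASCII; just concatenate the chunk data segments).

Answer: tgrz5spq2

Derivation:
Chunk 1: stream[0..1]='3' size=0x3=3, data at stream[3..6]='tgr' -> body[0..3], body so far='tgr'
Chunk 2: stream[8..9]='6' size=0x6=6, data at stream[11..17]='z5spq2' -> body[3..9], body so far='tgrz5spq2'
Chunk 3: stream[19..20]='0' size=0 (terminator). Final body='tgrz5spq2' (9 bytes)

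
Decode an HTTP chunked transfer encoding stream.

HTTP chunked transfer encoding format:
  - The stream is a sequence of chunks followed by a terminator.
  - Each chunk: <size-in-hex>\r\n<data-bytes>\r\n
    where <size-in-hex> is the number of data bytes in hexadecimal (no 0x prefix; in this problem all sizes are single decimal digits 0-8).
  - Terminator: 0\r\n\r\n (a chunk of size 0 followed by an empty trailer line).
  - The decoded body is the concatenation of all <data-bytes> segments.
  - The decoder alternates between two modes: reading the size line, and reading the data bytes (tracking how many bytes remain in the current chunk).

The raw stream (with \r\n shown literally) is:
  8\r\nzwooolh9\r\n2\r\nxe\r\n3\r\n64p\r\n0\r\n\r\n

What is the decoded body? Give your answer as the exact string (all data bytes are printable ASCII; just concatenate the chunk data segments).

Answer: zwooolh9xe64p

Derivation:
Chunk 1: stream[0..1]='8' size=0x8=8, data at stream[3..11]='zwooolh9' -> body[0..8], body so far='zwooolh9'
Chunk 2: stream[13..14]='2' size=0x2=2, data at stream[16..18]='xe' -> body[8..10], body so far='zwooolh9xe'
Chunk 3: stream[20..21]='3' size=0x3=3, data at stream[23..26]='64p' -> body[10..13], body so far='zwooolh9xe64p'
Chunk 4: stream[28..29]='0' size=0 (terminator). Final body='zwooolh9xe64p' (13 bytes)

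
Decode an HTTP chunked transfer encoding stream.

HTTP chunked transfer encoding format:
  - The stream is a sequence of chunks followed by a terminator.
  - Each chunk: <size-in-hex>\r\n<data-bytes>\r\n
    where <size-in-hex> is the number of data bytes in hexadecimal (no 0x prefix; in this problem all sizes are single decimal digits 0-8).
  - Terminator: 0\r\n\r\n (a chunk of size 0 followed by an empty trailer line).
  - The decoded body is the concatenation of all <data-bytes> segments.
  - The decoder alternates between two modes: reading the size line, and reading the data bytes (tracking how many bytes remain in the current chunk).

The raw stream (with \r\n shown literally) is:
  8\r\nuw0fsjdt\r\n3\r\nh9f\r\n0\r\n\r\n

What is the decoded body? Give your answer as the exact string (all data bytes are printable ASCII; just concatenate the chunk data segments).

Chunk 1: stream[0..1]='8' size=0x8=8, data at stream[3..11]='uw0fsjdt' -> body[0..8], body so far='uw0fsjdt'
Chunk 2: stream[13..14]='3' size=0x3=3, data at stream[16..19]='h9f' -> body[8..11], body so far='uw0fsjdth9f'
Chunk 3: stream[21..22]='0' size=0 (terminator). Final body='uw0fsjdth9f' (11 bytes)

Answer: uw0fsjdth9f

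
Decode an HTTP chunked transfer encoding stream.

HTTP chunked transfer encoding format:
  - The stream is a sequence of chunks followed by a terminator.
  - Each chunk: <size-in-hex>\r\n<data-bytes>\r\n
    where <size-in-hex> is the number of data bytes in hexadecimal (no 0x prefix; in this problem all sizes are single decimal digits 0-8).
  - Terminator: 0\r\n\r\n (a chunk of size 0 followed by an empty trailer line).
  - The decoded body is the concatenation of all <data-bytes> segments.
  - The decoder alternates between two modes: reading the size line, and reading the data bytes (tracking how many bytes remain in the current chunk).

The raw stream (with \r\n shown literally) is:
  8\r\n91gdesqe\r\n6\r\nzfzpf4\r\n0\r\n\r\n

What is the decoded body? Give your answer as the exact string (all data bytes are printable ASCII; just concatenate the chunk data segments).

Answer: 91gdesqezfzpf4

Derivation:
Chunk 1: stream[0..1]='8' size=0x8=8, data at stream[3..11]='91gdesqe' -> body[0..8], body so far='91gdesqe'
Chunk 2: stream[13..14]='6' size=0x6=6, data at stream[16..22]='zfzpf4' -> body[8..14], body so far='91gdesqezfzpf4'
Chunk 3: stream[24..25]='0' size=0 (terminator). Final body='91gdesqezfzpf4' (14 bytes)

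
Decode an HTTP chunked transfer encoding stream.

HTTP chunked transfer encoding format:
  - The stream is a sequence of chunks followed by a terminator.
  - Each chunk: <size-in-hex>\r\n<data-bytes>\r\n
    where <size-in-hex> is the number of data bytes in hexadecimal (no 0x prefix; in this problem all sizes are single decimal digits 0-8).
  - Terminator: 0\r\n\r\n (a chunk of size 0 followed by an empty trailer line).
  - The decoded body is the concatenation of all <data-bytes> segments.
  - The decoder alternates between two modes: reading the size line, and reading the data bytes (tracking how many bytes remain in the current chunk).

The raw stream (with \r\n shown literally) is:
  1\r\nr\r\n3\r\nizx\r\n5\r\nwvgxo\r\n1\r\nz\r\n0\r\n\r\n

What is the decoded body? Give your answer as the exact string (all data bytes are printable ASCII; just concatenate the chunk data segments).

Answer: rizxwvgxoz

Derivation:
Chunk 1: stream[0..1]='1' size=0x1=1, data at stream[3..4]='r' -> body[0..1], body so far='r'
Chunk 2: stream[6..7]='3' size=0x3=3, data at stream[9..12]='izx' -> body[1..4], body so far='rizx'
Chunk 3: stream[14..15]='5' size=0x5=5, data at stream[17..22]='wvgxo' -> body[4..9], body so far='rizxwvgxo'
Chunk 4: stream[24..25]='1' size=0x1=1, data at stream[27..28]='z' -> body[9..10], body so far='rizxwvgxoz'
Chunk 5: stream[30..31]='0' size=0 (terminator). Final body='rizxwvgxoz' (10 bytes)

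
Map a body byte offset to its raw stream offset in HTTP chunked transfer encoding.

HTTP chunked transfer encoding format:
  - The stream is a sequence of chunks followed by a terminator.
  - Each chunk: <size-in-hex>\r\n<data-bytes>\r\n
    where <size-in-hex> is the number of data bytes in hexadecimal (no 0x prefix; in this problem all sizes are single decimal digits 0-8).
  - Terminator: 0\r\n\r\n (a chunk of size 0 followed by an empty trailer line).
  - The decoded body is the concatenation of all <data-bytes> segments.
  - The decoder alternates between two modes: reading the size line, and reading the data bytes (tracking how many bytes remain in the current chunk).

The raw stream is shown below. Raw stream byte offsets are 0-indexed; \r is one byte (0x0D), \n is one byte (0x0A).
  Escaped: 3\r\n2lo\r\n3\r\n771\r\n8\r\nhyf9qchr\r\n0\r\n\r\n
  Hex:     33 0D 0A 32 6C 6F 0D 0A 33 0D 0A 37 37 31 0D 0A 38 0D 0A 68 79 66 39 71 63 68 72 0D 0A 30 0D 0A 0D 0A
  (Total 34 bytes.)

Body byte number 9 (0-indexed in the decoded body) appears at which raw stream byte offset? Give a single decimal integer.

Answer: 22

Derivation:
Chunk 1: stream[0..1]='3' size=0x3=3, data at stream[3..6]='2lo' -> body[0..3], body so far='2lo'
Chunk 2: stream[8..9]='3' size=0x3=3, data at stream[11..14]='771' -> body[3..6], body so far='2lo771'
Chunk 3: stream[16..17]='8' size=0x8=8, data at stream[19..27]='hyf9qchr' -> body[6..14], body so far='2lo771hyf9qchr'
Chunk 4: stream[29..30]='0' size=0 (terminator). Final body='2lo771hyf9qchr' (14 bytes)
Body byte 9 at stream offset 22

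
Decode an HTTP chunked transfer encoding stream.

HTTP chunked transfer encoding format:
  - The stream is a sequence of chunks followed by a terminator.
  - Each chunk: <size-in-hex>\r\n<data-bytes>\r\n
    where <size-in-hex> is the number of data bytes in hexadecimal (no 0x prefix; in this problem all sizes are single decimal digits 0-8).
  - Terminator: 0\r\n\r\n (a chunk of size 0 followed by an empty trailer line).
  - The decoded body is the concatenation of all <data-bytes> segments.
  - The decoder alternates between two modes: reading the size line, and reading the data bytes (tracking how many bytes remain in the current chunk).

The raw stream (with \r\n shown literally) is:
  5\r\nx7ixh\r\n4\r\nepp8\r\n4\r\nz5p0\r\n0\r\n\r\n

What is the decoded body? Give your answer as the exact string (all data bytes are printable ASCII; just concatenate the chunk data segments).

Answer: x7ixhepp8z5p0

Derivation:
Chunk 1: stream[0..1]='5' size=0x5=5, data at stream[3..8]='x7ixh' -> body[0..5], body so far='x7ixh'
Chunk 2: stream[10..11]='4' size=0x4=4, data at stream[13..17]='epp8' -> body[5..9], body so far='x7ixhepp8'
Chunk 3: stream[19..20]='4' size=0x4=4, data at stream[22..26]='z5p0' -> body[9..13], body so far='x7ixhepp8z5p0'
Chunk 4: stream[28..29]='0' size=0 (terminator). Final body='x7ixhepp8z5p0' (13 bytes)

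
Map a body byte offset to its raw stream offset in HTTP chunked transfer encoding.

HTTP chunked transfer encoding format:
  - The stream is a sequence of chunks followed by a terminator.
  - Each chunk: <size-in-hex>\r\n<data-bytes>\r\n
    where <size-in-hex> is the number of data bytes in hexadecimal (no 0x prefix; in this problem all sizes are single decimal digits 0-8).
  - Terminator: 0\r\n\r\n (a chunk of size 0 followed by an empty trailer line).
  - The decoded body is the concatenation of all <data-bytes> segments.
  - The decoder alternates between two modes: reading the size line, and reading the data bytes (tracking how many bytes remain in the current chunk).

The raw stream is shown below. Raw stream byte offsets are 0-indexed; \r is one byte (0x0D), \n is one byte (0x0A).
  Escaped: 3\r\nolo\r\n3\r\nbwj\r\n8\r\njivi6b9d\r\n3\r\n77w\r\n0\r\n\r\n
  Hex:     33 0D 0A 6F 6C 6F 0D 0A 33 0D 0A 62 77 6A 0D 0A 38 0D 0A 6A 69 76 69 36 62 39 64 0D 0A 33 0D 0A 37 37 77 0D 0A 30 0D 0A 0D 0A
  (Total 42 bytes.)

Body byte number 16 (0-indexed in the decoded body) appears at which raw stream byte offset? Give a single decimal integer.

Chunk 1: stream[0..1]='3' size=0x3=3, data at stream[3..6]='olo' -> body[0..3], body so far='olo'
Chunk 2: stream[8..9]='3' size=0x3=3, data at stream[11..14]='bwj' -> body[3..6], body so far='olobwj'
Chunk 3: stream[16..17]='8' size=0x8=8, data at stream[19..27]='jivi6b9d' -> body[6..14], body so far='olobwjjivi6b9d'
Chunk 4: stream[29..30]='3' size=0x3=3, data at stream[32..35]='77w' -> body[14..17], body so far='olobwjjivi6b9d77w'
Chunk 5: stream[37..38]='0' size=0 (terminator). Final body='olobwjjivi6b9d77w' (17 bytes)
Body byte 16 at stream offset 34

Answer: 34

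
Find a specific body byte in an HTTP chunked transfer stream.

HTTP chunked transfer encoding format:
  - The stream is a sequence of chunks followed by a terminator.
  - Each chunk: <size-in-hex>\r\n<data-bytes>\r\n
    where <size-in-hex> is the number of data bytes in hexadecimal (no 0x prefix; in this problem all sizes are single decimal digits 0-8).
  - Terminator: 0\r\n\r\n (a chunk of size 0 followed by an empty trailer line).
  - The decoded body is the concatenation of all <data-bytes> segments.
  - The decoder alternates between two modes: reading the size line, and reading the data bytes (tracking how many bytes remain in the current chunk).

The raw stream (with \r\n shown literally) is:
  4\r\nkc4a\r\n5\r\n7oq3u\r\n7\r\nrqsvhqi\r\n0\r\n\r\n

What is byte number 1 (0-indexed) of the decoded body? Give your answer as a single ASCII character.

Answer: c

Derivation:
Chunk 1: stream[0..1]='4' size=0x4=4, data at stream[3..7]='kc4a' -> body[0..4], body so far='kc4a'
Chunk 2: stream[9..10]='5' size=0x5=5, data at stream[12..17]='7oq3u' -> body[4..9], body so far='kc4a7oq3u'
Chunk 3: stream[19..20]='7' size=0x7=7, data at stream[22..29]='rqsvhqi' -> body[9..16], body so far='kc4a7oq3urqsvhqi'
Chunk 4: stream[31..32]='0' size=0 (terminator). Final body='kc4a7oq3urqsvhqi' (16 bytes)
Body byte 1 = 'c'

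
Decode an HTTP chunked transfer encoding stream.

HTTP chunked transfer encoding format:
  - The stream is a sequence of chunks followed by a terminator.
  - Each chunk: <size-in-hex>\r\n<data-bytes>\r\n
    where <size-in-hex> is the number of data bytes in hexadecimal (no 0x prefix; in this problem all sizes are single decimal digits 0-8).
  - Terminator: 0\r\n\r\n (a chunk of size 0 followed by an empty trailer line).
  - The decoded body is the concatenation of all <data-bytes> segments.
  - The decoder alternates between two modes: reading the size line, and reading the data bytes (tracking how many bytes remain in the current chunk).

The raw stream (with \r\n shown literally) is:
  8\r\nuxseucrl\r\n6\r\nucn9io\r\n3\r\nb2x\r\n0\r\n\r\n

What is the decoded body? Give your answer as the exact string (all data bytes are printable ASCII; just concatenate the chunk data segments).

Chunk 1: stream[0..1]='8' size=0x8=8, data at stream[3..11]='uxseucrl' -> body[0..8], body so far='uxseucrl'
Chunk 2: stream[13..14]='6' size=0x6=6, data at stream[16..22]='ucn9io' -> body[8..14], body so far='uxseucrlucn9io'
Chunk 3: stream[24..25]='3' size=0x3=3, data at stream[27..30]='b2x' -> body[14..17], body so far='uxseucrlucn9iob2x'
Chunk 4: stream[32..33]='0' size=0 (terminator). Final body='uxseucrlucn9iob2x' (17 bytes)

Answer: uxseucrlucn9iob2x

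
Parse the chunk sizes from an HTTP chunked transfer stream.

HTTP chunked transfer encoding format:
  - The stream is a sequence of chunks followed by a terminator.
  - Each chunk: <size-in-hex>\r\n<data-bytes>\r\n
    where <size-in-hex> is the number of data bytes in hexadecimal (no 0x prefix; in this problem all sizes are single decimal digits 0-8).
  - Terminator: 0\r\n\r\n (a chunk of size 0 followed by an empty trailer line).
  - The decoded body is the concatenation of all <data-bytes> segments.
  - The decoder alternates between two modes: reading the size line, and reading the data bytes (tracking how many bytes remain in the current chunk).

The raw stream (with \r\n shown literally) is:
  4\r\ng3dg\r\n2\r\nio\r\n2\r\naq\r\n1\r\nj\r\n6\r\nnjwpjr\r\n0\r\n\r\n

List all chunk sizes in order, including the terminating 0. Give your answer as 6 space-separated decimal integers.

Chunk 1: stream[0..1]='4' size=0x4=4, data at stream[3..7]='g3dg' -> body[0..4], body so far='g3dg'
Chunk 2: stream[9..10]='2' size=0x2=2, data at stream[12..14]='io' -> body[4..6], body so far='g3dgio'
Chunk 3: stream[16..17]='2' size=0x2=2, data at stream[19..21]='aq' -> body[6..8], body so far='g3dgioaq'
Chunk 4: stream[23..24]='1' size=0x1=1, data at stream[26..27]='j' -> body[8..9], body so far='g3dgioaqj'
Chunk 5: stream[29..30]='6' size=0x6=6, data at stream[32..38]='njwpjr' -> body[9..15], body so far='g3dgioaqjnjwpjr'
Chunk 6: stream[40..41]='0' size=0 (terminator). Final body='g3dgioaqjnjwpjr' (15 bytes)

Answer: 4 2 2 1 6 0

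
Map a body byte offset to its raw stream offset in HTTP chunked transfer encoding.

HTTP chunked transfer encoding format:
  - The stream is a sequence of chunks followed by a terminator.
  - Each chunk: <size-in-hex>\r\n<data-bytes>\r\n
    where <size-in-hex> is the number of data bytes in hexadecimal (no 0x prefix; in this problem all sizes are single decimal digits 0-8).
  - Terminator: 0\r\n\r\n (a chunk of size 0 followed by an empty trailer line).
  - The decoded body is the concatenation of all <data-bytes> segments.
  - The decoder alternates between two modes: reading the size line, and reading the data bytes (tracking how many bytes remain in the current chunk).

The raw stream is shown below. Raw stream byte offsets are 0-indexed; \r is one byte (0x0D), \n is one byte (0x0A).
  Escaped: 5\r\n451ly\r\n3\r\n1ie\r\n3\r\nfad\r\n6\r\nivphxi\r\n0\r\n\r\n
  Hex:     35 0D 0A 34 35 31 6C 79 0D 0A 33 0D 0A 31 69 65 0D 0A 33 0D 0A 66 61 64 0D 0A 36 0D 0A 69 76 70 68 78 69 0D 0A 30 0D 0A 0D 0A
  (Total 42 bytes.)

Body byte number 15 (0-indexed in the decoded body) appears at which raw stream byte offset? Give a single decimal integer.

Answer: 33

Derivation:
Chunk 1: stream[0..1]='5' size=0x5=5, data at stream[3..8]='451ly' -> body[0..5], body so far='451ly'
Chunk 2: stream[10..11]='3' size=0x3=3, data at stream[13..16]='1ie' -> body[5..8], body so far='451ly1ie'
Chunk 3: stream[18..19]='3' size=0x3=3, data at stream[21..24]='fad' -> body[8..11], body so far='451ly1iefad'
Chunk 4: stream[26..27]='6' size=0x6=6, data at stream[29..35]='ivphxi' -> body[11..17], body so far='451ly1iefadivphxi'
Chunk 5: stream[37..38]='0' size=0 (terminator). Final body='451ly1iefadivphxi' (17 bytes)
Body byte 15 at stream offset 33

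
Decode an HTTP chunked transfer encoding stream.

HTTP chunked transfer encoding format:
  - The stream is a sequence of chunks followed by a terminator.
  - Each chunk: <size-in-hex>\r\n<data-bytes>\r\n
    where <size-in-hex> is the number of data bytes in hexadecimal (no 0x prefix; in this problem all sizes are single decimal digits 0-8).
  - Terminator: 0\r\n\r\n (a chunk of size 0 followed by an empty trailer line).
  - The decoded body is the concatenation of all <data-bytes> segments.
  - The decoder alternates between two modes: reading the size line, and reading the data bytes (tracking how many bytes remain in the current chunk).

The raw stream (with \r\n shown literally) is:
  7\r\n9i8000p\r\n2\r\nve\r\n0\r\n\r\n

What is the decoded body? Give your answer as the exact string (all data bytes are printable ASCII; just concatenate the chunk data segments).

Chunk 1: stream[0..1]='7' size=0x7=7, data at stream[3..10]='9i8000p' -> body[0..7], body so far='9i8000p'
Chunk 2: stream[12..13]='2' size=0x2=2, data at stream[15..17]='ve' -> body[7..9], body so far='9i8000pve'
Chunk 3: stream[19..20]='0' size=0 (terminator). Final body='9i8000pve' (9 bytes)

Answer: 9i8000pve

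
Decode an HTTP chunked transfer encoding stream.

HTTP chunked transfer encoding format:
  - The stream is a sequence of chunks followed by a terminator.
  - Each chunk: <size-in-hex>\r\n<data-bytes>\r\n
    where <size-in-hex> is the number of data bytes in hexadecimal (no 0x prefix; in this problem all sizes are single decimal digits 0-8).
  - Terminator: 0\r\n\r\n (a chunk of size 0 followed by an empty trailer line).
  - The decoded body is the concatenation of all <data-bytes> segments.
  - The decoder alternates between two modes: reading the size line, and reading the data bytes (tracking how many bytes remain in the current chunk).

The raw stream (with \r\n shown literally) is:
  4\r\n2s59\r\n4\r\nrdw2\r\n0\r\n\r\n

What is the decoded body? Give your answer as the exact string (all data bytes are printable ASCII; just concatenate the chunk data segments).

Chunk 1: stream[0..1]='4' size=0x4=4, data at stream[3..7]='2s59' -> body[0..4], body so far='2s59'
Chunk 2: stream[9..10]='4' size=0x4=4, data at stream[12..16]='rdw2' -> body[4..8], body so far='2s59rdw2'
Chunk 3: stream[18..19]='0' size=0 (terminator). Final body='2s59rdw2' (8 bytes)

Answer: 2s59rdw2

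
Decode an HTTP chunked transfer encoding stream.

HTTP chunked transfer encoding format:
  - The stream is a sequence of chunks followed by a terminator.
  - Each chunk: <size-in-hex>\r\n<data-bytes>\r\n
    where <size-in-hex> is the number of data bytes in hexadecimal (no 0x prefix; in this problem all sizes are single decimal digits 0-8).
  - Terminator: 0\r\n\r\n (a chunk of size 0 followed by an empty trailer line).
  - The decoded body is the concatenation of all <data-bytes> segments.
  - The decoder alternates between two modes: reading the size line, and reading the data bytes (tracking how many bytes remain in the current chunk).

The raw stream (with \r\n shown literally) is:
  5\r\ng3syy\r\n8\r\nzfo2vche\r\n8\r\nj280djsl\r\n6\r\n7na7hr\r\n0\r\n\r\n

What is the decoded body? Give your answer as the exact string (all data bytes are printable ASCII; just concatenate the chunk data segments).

Chunk 1: stream[0..1]='5' size=0x5=5, data at stream[3..8]='g3syy' -> body[0..5], body so far='g3syy'
Chunk 2: stream[10..11]='8' size=0x8=8, data at stream[13..21]='zfo2vche' -> body[5..13], body so far='g3syyzfo2vche'
Chunk 3: stream[23..24]='8' size=0x8=8, data at stream[26..34]='j280djsl' -> body[13..21], body so far='g3syyzfo2vchej280djsl'
Chunk 4: stream[36..37]='6' size=0x6=6, data at stream[39..45]='7na7hr' -> body[21..27], body so far='g3syyzfo2vchej280djsl7na7hr'
Chunk 5: stream[47..48]='0' size=0 (terminator). Final body='g3syyzfo2vchej280djsl7na7hr' (27 bytes)

Answer: g3syyzfo2vchej280djsl7na7hr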